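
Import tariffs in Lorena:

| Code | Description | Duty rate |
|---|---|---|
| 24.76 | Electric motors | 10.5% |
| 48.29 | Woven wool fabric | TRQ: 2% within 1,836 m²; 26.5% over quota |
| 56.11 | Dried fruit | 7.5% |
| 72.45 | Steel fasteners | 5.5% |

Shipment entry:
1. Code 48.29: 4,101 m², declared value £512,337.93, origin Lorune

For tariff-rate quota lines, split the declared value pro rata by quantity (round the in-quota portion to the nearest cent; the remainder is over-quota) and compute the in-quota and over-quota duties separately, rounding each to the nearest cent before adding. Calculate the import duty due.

Line 1 (48.29, Lorune, 4,101 m², £512,337.93):
Code 48.29 is under a tariff-rate quota (threshold 1,836 m²). In-quota: 1,836 m² at 2%; over-quota: 2,265 m² at 26.5%.
Pro-rata value split: in-quota = £512,337.93 × 1,836/4,101 = £229,371.48; over-quota = £512,337.93 − £229,371.48 = £282,966.45.
In-quota duty = £229,371.48 × 2% = £4,587.43. Over-quota duty = £282,966.45 × 26.5% = £74,986.11.
Line duty = £4,587.43 + £74,986.11 = £79,573.54.

£79,573.54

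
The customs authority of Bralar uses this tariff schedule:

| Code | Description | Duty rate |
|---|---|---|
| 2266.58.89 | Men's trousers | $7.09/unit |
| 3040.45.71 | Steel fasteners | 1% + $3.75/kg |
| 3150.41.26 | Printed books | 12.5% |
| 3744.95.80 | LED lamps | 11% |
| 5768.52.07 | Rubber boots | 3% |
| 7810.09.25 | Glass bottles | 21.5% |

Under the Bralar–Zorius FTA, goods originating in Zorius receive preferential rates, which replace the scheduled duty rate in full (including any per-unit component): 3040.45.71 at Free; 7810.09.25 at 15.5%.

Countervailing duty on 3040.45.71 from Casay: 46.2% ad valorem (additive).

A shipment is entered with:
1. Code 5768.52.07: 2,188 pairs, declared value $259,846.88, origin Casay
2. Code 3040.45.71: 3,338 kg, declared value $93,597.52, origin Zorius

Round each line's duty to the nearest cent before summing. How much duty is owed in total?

Line 1 (5768.52.07, Casay, 2,188 pairs, $259,846.88):
Base rate for 5768.52.07 is 3%.
Duty = $259,846.88 × 3% = $7,795.41.
Line 2 (3040.45.71, Zorius, 3,338 kg, $93,597.52):
Base rate for 3040.45.71 is 1% + $3.75/kg.
Origin Zorius qualifies under the Bralar–Zorius agreement and 3040.45.71 is covered: preferential rate Free applies instead.
The additional-duty order on 3040.45.71 targets Casay, not Zorius; it does not apply.
Duty = $93,597.52 × 0% = $0.00.
Total = $7,795.41 + $0.00 = $7,795.41.

$7,795.41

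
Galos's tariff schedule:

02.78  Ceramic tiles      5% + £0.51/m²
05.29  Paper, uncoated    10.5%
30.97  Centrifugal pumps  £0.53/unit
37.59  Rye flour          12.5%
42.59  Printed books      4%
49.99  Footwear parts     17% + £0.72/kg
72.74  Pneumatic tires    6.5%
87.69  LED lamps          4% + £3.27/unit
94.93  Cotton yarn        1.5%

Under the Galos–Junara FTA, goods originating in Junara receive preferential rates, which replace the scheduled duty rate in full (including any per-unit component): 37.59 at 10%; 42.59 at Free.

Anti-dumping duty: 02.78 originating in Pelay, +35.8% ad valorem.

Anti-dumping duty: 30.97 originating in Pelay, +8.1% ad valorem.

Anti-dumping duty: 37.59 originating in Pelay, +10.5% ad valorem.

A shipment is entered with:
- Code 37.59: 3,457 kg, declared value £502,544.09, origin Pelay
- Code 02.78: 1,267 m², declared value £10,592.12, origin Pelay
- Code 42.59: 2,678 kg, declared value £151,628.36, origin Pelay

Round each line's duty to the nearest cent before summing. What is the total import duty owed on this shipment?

£126,618.02

Line 1 (37.59, Pelay, 3,457 kg, £502,544.09):
Base rate for 37.59 is 12.5%.
37.59 has an FTA preferential rate, but origin Pelay is not Junara; base rate stands.
Additional duty on 37.59 from Pelay: +10.5%. Applied ad valorem rate: 12.5% + 10.5% = 23%.
Duty = £502,544.09 × 23% = £115,585.14.
Line 2 (02.78, Pelay, 1,267 m², £10,592.12):
Base rate for 02.78 is 5% + £0.51/m².
Additional duty on 02.78 from Pelay: +35.8%. Applied ad valorem rate: 5% + 35.8% = 40.8%.
Duty = £10,592.12 × 40.8% + 1,267 × £0.51 = £4,967.75.
Line 3 (42.59, Pelay, 2,678 kg, £151,628.36):
Base rate for 42.59 is 4%.
42.59 has an FTA preferential rate, but origin Pelay is not Junara; base rate stands.
Duty = £151,628.36 × 4% = £6,065.13.
Total = £115,585.14 + £4,967.75 + £6,065.13 = £126,618.02.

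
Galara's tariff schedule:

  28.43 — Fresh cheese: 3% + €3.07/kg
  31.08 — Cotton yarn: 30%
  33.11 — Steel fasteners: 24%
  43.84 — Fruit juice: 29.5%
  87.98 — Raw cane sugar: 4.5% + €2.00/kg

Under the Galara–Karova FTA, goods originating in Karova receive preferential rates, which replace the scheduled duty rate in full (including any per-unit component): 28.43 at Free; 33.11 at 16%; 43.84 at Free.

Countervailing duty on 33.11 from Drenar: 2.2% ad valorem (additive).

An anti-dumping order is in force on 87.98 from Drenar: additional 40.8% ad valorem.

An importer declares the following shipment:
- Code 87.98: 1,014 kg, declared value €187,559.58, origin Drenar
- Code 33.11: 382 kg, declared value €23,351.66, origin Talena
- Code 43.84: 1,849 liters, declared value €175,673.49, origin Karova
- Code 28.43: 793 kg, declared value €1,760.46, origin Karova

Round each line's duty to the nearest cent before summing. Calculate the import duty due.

Line 1 (87.98, Drenar, 1,014 kg, €187,559.58):
Base rate for 87.98 is 4.5% + €2.00/kg.
Additional duty on 87.98 from Drenar: +40.8%. Applied ad valorem rate: 4.5% + 40.8% = 45.3%.
Duty = €187,559.58 × 45.3% + 1,014 × €2.00 = €86,992.49.
Line 2 (33.11, Talena, 382 kg, €23,351.66):
Base rate for 33.11 is 24%.
33.11 has an FTA preferential rate, but origin Talena is not Karova; base rate stands.
The additional-duty order on 33.11 targets Drenar, not Talena; it does not apply.
Duty = €23,351.66 × 24% = €5,604.40.
Line 3 (43.84, Karova, 1,849 liters, €175,673.49):
Base rate for 43.84 is 29.5%.
Origin Karova qualifies under the Galara–Karova agreement and 43.84 is covered: preferential rate Free applies instead.
Duty = €175,673.49 × 0% = €0.00.
Line 4 (28.43, Karova, 793 kg, €1,760.46):
Base rate for 28.43 is 3% + €3.07/kg.
Origin Karova qualifies under the Galara–Karova agreement and 28.43 is covered: preferential rate Free applies instead.
Duty = €1,760.46 × 0% = €0.00.
Total = €86,992.49 + €5,604.40 + €0.00 + €0.00 = €92,596.89.

€92,596.89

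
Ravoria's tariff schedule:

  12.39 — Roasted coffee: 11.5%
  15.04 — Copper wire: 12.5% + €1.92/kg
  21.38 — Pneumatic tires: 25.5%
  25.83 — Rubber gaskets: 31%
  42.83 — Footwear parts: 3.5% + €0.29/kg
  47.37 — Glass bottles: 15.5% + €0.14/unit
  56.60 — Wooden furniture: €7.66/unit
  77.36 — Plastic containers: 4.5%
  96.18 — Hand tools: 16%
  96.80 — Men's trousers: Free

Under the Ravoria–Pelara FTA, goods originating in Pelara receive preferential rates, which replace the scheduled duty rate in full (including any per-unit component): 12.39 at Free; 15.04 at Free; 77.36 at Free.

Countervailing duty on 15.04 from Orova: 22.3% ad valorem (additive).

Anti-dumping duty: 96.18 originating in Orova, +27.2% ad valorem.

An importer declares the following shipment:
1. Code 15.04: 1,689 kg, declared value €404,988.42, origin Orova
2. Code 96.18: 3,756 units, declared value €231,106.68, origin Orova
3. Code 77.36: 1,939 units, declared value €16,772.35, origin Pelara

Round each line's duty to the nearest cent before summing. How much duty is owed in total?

Line 1 (15.04, Orova, 1,689 kg, €404,988.42):
Base rate for 15.04 is 12.5% + €1.92/kg.
15.04 has an FTA preferential rate, but origin Orova is not Pelara; base rate stands.
Additional duty on 15.04 from Orova: +22.3%. Applied ad valorem rate: 12.5% + 22.3% = 34.8%.
Duty = €404,988.42 × 34.8% + 1,689 × €1.92 = €144,178.85.
Line 2 (96.18, Orova, 3,756 units, €231,106.68):
Base rate for 96.18 is 16%.
Additional duty on 96.18 from Orova: +27.2%. Applied ad valorem rate: 16% + 27.2% = 43.2%.
Duty = €231,106.68 × 43.2% = €99,838.09.
Line 3 (77.36, Pelara, 1,939 units, €16,772.35):
Base rate for 77.36 is 4.5%.
Origin Pelara qualifies under the Ravoria–Pelara agreement and 77.36 is covered: preferential rate Free applies instead.
Duty = €16,772.35 × 0% = €0.00.
Total = €144,178.85 + €99,838.09 + €0.00 = €244,016.94.

€244,016.94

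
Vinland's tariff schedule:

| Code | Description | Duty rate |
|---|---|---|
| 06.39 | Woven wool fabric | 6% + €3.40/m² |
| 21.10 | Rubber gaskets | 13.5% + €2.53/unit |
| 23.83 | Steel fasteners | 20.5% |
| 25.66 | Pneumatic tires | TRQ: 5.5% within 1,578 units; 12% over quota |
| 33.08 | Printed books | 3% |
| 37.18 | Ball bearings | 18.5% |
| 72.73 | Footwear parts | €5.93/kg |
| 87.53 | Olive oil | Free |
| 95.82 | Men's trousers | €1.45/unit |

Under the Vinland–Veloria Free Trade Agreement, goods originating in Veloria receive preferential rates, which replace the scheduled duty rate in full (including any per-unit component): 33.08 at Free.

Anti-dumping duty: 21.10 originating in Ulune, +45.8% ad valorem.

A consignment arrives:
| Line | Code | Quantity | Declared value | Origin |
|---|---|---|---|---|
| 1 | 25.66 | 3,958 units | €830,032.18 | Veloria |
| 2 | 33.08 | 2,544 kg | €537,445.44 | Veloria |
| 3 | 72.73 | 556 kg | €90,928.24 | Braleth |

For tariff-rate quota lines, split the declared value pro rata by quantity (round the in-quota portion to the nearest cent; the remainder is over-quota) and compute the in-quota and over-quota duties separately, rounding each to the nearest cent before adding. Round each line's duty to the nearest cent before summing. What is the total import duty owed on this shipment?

€81,390.99

Line 1 (25.66, Veloria, 3,958 units, €830,032.18):
Code 25.66 is under a tariff-rate quota (threshold 1,578 units). In-quota: 1,578 units at 5.5%; over-quota: 2,380 units at 12%.
Pro-rata value split: in-quota = €830,032.18 × 1,578/3,958 = €330,922.38; over-quota = €830,032.18 − €330,922.38 = €499,109.80.
In-quota duty = €330,922.38 × 5.5% = €18,200.73. Over-quota duty = €499,109.80 × 12% = €59,893.18.
Line duty = €18,200.73 + €59,893.18 = €78,093.91.
Line 2 (33.08, Veloria, 2,544 kg, €537,445.44):
Base rate for 33.08 is 3%.
Origin Veloria qualifies under the Vinland–Veloria agreement and 33.08 is covered: preferential rate Free applies instead.
Duty = €537,445.44 × 0% = €0.00.
Line 3 (72.73, Braleth, 556 kg, €90,928.24):
Base rate for 72.73 is €5.93/kg.
Duty = 556 × €5.93 = €3,297.08.
Total = €78,093.91 + €0.00 + €3,297.08 = €81,390.99.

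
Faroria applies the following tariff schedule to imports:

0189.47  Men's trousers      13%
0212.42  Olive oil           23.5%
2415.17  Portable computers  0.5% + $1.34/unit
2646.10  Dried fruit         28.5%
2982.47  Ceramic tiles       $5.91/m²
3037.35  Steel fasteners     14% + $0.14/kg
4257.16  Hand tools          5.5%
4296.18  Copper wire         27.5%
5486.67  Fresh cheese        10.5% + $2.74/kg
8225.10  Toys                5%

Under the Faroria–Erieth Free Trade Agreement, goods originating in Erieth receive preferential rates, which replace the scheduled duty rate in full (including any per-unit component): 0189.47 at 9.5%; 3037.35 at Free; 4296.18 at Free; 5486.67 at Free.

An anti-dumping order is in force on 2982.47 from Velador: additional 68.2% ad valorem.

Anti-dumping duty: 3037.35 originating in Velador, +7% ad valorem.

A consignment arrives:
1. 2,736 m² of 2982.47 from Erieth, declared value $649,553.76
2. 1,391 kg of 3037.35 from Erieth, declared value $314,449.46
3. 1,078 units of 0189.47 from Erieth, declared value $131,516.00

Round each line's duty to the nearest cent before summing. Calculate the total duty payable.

$28,663.78

Line 1 (2982.47, Erieth, 2,736 m², $649,553.76):
Base rate for 2982.47 is $5.91/m².
Origin Erieth is the FTA partner but 2982.47 is not on the preference list; base rate stands.
The additional-duty order on 2982.47 targets Velador, not Erieth; it does not apply.
Duty = 2,736 × $5.91 = $16,169.76.
Line 2 (3037.35, Erieth, 1,391 kg, $314,449.46):
Base rate for 3037.35 is 14% + $0.14/kg.
Origin Erieth qualifies under the Faroria–Erieth agreement and 3037.35 is covered: preferential rate Free applies instead.
The additional-duty order on 3037.35 targets Velador, not Erieth; it does not apply.
Duty = $314,449.46 × 0% = $0.00.
Line 3 (0189.47, Erieth, 1,078 units, $131,516.00):
Base rate for 0189.47 is 13%.
Origin Erieth qualifies under the Faroria–Erieth agreement and 0189.47 is covered: preferential rate 9.5% applies instead.
Duty = $131,516.00 × 9.5% = $12,494.02.
Total = $16,169.76 + $0.00 + $12,494.02 = $28,663.78.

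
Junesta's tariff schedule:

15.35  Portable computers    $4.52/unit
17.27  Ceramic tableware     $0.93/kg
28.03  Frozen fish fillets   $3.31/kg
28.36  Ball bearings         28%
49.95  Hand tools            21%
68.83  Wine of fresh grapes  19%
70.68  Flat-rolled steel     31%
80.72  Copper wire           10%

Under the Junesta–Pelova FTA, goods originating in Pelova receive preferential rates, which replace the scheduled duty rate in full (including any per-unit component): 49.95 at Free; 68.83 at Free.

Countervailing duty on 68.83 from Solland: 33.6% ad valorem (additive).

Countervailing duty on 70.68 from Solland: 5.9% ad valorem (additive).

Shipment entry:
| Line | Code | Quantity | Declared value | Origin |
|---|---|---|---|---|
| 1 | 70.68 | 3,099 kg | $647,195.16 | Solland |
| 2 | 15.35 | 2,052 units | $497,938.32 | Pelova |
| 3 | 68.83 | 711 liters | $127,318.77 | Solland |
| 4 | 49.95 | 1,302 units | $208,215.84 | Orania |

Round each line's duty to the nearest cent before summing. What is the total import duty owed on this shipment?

Line 1 (70.68, Solland, 3,099 kg, $647,195.16):
Base rate for 70.68 is 31%.
Additional duty on 70.68 from Solland: +5.9%. Applied ad valorem rate: 31% + 5.9% = 36.9%.
Duty = $647,195.16 × 36.9% = $238,815.01.
Line 2 (15.35, Pelova, 2,052 units, $497,938.32):
Base rate for 15.35 is $4.52/unit.
Origin Pelova is the FTA partner but 15.35 is not on the preference list; base rate stands.
Duty = 2,052 × $4.52 = $9,275.04.
Line 3 (68.83, Solland, 711 liters, $127,318.77):
Base rate for 68.83 is 19%.
68.83 has an FTA preferential rate, but origin Solland is not Pelova; base rate stands.
Additional duty on 68.83 from Solland: +33.6%. Applied ad valorem rate: 19% + 33.6% = 52.6%.
Duty = $127,318.77 × 52.6% = $66,969.67.
Line 4 (49.95, Orania, 1,302 units, $208,215.84):
Base rate for 49.95 is 21%.
49.95 has an FTA preferential rate, but origin Orania is not Pelova; base rate stands.
Duty = $208,215.84 × 21% = $43,725.33.
Total = $238,815.01 + $9,275.04 + $66,969.67 + $43,725.33 = $358,785.05.

$358,785.05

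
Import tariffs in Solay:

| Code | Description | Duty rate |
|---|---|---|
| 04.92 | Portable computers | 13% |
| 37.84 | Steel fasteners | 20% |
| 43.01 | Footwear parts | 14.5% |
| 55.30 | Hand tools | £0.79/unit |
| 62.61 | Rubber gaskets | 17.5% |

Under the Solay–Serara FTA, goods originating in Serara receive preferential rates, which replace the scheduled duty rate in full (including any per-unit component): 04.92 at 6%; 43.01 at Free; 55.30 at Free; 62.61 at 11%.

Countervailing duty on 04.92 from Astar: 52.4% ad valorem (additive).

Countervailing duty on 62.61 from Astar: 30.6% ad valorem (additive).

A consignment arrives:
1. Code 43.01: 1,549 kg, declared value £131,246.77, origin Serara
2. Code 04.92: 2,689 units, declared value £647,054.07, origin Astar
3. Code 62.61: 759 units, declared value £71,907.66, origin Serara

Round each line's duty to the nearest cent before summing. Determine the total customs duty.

£431,083.20

Line 1 (43.01, Serara, 1,549 kg, £131,246.77):
Base rate for 43.01 is 14.5%.
Origin Serara qualifies under the Solay–Serara agreement and 43.01 is covered: preferential rate Free applies instead.
Duty = £131,246.77 × 0% = £0.00.
Line 2 (04.92, Astar, 2,689 units, £647,054.07):
Base rate for 04.92 is 13%.
04.92 has an FTA preferential rate, but origin Astar is not Serara; base rate stands.
Additional duty on 04.92 from Astar: +52.4%. Applied ad valorem rate: 13% + 52.4% = 65.4%.
Duty = £647,054.07 × 65.4% = £423,173.36.
Line 3 (62.61, Serara, 759 units, £71,907.66):
Base rate for 62.61 is 17.5%.
Origin Serara qualifies under the Solay–Serara agreement and 62.61 is covered: preferential rate 11% applies instead.
The additional-duty order on 62.61 targets Astar, not Serara; it does not apply.
Duty = £71,907.66 × 11% = £7,909.84.
Total = £0.00 + £423,173.36 + £7,909.84 = £431,083.20.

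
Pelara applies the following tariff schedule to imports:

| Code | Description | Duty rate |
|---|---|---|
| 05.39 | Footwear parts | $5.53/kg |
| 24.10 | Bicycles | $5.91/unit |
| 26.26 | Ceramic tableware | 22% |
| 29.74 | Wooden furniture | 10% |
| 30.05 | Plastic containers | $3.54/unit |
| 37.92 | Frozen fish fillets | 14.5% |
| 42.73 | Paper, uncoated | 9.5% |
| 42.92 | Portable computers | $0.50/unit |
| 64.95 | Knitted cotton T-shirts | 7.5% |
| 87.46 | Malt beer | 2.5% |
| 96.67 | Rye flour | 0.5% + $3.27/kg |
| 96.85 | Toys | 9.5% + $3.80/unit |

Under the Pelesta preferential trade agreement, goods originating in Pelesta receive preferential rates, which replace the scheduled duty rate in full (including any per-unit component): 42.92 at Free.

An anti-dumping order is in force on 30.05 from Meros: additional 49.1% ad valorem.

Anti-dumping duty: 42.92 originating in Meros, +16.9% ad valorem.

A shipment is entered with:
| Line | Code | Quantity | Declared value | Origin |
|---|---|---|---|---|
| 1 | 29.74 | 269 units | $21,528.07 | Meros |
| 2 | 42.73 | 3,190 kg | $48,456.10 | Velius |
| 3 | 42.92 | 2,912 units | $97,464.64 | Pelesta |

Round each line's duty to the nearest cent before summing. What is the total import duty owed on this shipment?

Line 1 (29.74, Meros, 269 units, $21,528.07):
Base rate for 29.74 is 10%.
Duty = $21,528.07 × 10% = $2,152.81.
Line 2 (42.73, Velius, 3,190 kg, $48,456.10):
Base rate for 42.73 is 9.5%.
Duty = $48,456.10 × 9.5% = $4,603.33.
Line 3 (42.92, Pelesta, 2,912 units, $97,464.64):
Base rate for 42.92 is $0.50/unit.
Origin Pelesta qualifies under the Pelara–Pelesta agreement and 42.92 is covered: preferential rate Free applies instead.
The additional-duty order on 42.92 targets Meros, not Pelesta; it does not apply.
Duty = $97,464.64 × 0% = $0.00.
Total = $2,152.81 + $4,603.33 + $0.00 = $6,756.14.

$6,756.14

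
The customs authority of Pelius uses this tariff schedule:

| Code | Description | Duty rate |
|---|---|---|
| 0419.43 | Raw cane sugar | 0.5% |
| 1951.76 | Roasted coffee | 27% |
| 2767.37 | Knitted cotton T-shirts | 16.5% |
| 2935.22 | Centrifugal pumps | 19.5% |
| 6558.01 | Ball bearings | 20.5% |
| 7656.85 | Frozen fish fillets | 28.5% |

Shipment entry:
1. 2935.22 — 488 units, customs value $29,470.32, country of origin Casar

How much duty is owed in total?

Line 1 (2935.22, Casar, 488 units, $29,470.32):
Base rate for 2935.22 is 19.5%.
Duty = $29,470.32 × 19.5% = $5,746.71.

$5,746.71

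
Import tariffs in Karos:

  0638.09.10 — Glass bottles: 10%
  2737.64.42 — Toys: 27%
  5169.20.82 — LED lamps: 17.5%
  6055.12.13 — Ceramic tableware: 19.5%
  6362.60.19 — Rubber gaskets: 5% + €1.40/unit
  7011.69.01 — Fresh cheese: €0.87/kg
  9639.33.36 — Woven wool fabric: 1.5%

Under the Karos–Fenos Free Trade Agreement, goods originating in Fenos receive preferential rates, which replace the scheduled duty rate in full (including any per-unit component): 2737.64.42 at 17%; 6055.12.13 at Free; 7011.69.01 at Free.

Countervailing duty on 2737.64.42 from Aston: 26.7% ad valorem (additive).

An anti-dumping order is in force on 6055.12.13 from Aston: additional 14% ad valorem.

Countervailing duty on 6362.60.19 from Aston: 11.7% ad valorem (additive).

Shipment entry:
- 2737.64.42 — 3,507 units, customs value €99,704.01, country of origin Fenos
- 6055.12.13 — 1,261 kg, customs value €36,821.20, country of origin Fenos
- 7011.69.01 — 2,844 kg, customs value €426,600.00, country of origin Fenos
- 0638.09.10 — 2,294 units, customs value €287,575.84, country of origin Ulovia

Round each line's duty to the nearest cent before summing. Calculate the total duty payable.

Line 1 (2737.64.42, Fenos, 3,507 units, €99,704.01):
Base rate for 2737.64.42 is 27%.
Origin Fenos qualifies under the Karos–Fenos agreement and 2737.64.42 is covered: preferential rate 17% applies instead.
The additional-duty order on 2737.64.42 targets Aston, not Fenos; it does not apply.
Duty = €99,704.01 × 17% = €16,949.68.
Line 2 (6055.12.13, Fenos, 1,261 kg, €36,821.20):
Base rate for 6055.12.13 is 19.5%.
Origin Fenos qualifies under the Karos–Fenos agreement and 6055.12.13 is covered: preferential rate Free applies instead.
The additional-duty order on 6055.12.13 targets Aston, not Fenos; it does not apply.
Duty = €36,821.20 × 0% = €0.00.
Line 3 (7011.69.01, Fenos, 2,844 kg, €426,600.00):
Base rate for 7011.69.01 is €0.87/kg.
Origin Fenos qualifies under the Karos–Fenos agreement and 7011.69.01 is covered: preferential rate Free applies instead.
Duty = €426,600.00 × 0% = €0.00.
Line 4 (0638.09.10, Ulovia, 2,294 units, €287,575.84):
Base rate for 0638.09.10 is 10%.
Duty = €287,575.84 × 10% = €28,757.58.
Total = €16,949.68 + €0.00 + €0.00 + €28,757.58 = €45,707.26.

€45,707.26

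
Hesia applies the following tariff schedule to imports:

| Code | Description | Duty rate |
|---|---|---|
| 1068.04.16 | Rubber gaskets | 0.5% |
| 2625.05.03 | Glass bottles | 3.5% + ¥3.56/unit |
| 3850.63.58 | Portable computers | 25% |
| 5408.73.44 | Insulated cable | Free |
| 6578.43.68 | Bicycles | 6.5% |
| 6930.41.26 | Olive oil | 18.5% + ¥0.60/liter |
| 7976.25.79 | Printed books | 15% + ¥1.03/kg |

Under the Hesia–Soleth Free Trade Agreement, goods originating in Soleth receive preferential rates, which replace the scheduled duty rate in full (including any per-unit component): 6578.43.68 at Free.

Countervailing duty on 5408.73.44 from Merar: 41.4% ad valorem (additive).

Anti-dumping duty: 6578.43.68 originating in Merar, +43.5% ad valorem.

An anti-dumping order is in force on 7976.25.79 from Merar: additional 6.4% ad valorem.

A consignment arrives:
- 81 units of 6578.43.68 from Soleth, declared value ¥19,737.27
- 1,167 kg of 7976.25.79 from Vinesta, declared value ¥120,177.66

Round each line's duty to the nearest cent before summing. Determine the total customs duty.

¥19,228.66

Line 1 (6578.43.68, Soleth, 81 units, ¥19,737.27):
Base rate for 6578.43.68 is 6.5%.
Origin Soleth qualifies under the Hesia–Soleth agreement and 6578.43.68 is covered: preferential rate Free applies instead.
The additional-duty order on 6578.43.68 targets Merar, not Soleth; it does not apply.
Duty = ¥19,737.27 × 0% = ¥0.00.
Line 2 (7976.25.79, Vinesta, 1,167 kg, ¥120,177.66):
Base rate for 7976.25.79 is 15% + ¥1.03/kg.
The additional-duty order on 7976.25.79 targets Merar, not Vinesta; it does not apply.
Duty = ¥120,177.66 × 15% + 1,167 × ¥1.03 = ¥19,228.66.
Total = ¥0.00 + ¥19,228.66 = ¥19,228.66.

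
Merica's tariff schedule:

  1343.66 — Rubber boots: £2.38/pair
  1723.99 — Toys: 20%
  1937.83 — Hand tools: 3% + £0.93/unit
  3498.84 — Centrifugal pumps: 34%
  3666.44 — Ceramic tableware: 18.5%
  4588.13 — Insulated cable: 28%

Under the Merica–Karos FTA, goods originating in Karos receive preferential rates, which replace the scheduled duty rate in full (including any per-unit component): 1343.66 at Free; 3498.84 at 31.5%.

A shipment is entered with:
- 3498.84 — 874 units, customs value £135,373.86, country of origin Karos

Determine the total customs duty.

£42,642.77

Line 1 (3498.84, Karos, 874 units, £135,373.86):
Base rate for 3498.84 is 34%.
Origin Karos qualifies under the Merica–Karos agreement and 3498.84 is covered: preferential rate 31.5% applies instead.
Duty = £135,373.86 × 31.5% = £42,642.77.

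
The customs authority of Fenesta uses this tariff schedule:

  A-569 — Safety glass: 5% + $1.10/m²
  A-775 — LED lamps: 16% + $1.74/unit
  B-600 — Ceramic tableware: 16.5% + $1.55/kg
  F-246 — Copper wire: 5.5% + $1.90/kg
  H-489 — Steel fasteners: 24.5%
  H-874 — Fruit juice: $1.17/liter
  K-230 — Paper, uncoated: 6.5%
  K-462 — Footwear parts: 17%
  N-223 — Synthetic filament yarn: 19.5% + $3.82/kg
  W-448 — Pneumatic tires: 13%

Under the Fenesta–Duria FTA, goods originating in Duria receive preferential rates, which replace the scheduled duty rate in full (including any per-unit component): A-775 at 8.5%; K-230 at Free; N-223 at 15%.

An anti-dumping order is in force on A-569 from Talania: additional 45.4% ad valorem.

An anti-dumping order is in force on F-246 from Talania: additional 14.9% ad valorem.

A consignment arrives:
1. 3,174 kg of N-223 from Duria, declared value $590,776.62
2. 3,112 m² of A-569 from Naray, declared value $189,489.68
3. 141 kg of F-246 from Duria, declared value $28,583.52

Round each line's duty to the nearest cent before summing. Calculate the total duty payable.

$103,354.16

Line 1 (N-223, Duria, 3,174 kg, $590,776.62):
Base rate for N-223 is 19.5% + $3.82/kg.
Origin Duria qualifies under the Fenesta–Duria agreement and N-223 is covered: preferential rate 15% applies instead.
Duty = $590,776.62 × 15% = $88,616.49.
Line 2 (A-569, Naray, 3,112 m², $189,489.68):
Base rate for A-569 is 5% + $1.10/m².
The additional-duty order on A-569 targets Talania, not Naray; it does not apply.
Duty = $189,489.68 × 5% + 3,112 × $1.10 = $12,897.68.
Line 3 (F-246, Duria, 141 kg, $28,583.52):
Base rate for F-246 is 5.5% + $1.90/kg.
Origin Duria is the FTA partner but F-246 is not on the preference list; base rate stands.
The additional-duty order on F-246 targets Talania, not Duria; it does not apply.
Duty = $28,583.52 × 5.5% + 141 × $1.90 = $1,839.99.
Total = $88,616.49 + $12,897.68 + $1,839.99 = $103,354.16.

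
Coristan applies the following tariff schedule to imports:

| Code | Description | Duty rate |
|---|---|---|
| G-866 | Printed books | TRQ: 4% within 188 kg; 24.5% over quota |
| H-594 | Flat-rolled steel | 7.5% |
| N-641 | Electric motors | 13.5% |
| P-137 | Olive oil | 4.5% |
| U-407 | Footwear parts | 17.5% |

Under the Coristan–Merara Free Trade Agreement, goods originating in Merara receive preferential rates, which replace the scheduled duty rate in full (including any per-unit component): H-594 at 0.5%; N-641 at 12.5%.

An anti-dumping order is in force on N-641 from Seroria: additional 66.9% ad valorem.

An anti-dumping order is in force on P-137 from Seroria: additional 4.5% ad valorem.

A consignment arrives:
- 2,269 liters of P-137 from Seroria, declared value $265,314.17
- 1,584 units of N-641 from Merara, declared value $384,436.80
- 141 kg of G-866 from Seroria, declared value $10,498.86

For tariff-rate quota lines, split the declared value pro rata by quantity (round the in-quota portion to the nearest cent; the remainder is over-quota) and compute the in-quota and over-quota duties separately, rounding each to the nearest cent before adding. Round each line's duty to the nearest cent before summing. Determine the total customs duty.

Line 1 (P-137, Seroria, 2,269 liters, $265,314.17):
Base rate for P-137 is 4.5%.
Additional duty on P-137 from Seroria: +4.5%. Applied ad valorem rate: 4.5% + 4.5% = 9%.
Duty = $265,314.17 × 9% = $23,878.28.
Line 2 (N-641, Merara, 1,584 units, $384,436.80):
Base rate for N-641 is 13.5%.
Origin Merara qualifies under the Coristan–Merara agreement and N-641 is covered: preferential rate 12.5% applies instead.
The additional-duty order on N-641 targets Seroria, not Merara; it does not apply.
Duty = $384,436.80 × 12.5% = $48,054.60.
Line 3 (G-866, Seroria, 141 kg, $10,498.86):
Code G-866 is under a tariff-rate quota (threshold 188 kg). Quantity 141 kg is within the quota, so the in-quota rate 4% applies to the full value.
Duty = $10,498.86 × 4% = $419.95.
Total = $23,878.28 + $48,054.60 + $419.95 = $72,352.83.

$72,352.83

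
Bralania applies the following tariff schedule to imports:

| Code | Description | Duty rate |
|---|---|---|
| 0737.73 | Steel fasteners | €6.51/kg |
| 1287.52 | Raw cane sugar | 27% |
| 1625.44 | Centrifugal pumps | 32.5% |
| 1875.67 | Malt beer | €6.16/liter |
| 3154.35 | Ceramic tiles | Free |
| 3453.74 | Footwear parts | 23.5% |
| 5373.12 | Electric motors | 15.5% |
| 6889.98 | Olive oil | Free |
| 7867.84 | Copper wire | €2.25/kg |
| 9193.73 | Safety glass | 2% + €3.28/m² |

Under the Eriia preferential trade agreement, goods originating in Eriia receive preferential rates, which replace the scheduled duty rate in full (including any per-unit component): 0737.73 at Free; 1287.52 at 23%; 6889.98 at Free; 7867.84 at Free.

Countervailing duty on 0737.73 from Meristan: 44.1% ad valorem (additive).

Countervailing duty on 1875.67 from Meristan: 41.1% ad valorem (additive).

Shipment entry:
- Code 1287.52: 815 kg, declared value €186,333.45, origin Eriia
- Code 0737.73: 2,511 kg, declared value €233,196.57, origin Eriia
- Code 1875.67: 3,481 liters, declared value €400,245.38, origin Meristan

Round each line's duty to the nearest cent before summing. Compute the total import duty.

€228,800.50

Line 1 (1287.52, Eriia, 815 kg, €186,333.45):
Base rate for 1287.52 is 27%.
Origin Eriia qualifies under the Bralania–Eriia agreement and 1287.52 is covered: preferential rate 23% applies instead.
Duty = €186,333.45 × 23% = €42,856.69.
Line 2 (0737.73, Eriia, 2,511 kg, €233,196.57):
Base rate for 0737.73 is €6.51/kg.
Origin Eriia qualifies under the Bralania–Eriia agreement and 0737.73 is covered: preferential rate Free applies instead.
The additional-duty order on 0737.73 targets Meristan, not Eriia; it does not apply.
Duty = €233,196.57 × 0% = €0.00.
Line 3 (1875.67, Meristan, 3,481 liters, €400,245.38):
Base rate for 1875.67 is €6.16/liter.
Additional duty on 1875.67 from Meristan: +41.1% ad valorem. Applied ad valorem rate = 41.1%.
Duty = €400,245.38 × 41.1% + 3,481 × €6.16 = €185,943.81.
Total = €42,856.69 + €0.00 + €185,943.81 = €228,800.50.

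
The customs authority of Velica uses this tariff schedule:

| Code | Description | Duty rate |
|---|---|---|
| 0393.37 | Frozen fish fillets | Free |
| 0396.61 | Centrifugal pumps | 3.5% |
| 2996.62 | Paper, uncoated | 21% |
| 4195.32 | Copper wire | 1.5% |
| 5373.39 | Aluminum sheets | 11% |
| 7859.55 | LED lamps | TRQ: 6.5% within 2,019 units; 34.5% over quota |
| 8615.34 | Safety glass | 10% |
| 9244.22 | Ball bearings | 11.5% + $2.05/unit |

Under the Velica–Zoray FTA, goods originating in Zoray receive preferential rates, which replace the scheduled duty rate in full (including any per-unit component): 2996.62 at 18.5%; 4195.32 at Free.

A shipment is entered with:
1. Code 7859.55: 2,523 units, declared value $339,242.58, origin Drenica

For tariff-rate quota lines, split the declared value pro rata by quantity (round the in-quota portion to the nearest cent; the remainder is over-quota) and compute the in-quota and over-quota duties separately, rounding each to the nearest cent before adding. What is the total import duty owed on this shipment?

Line 1 (7859.55, Drenica, 2,523 units, $339,242.58):
Code 7859.55 is under a tariff-rate quota (threshold 2,019 units). In-quota: 2,019 units at 6.5%; over-quota: 504 units at 34.5%.
Pro-rata value split: in-quota = $339,242.58 × 2,019/2,523 = $271,474.74; over-quota = $339,242.58 − $271,474.74 = $67,767.84.
In-quota duty = $271,474.74 × 6.5% = $17,645.86. Over-quota duty = $67,767.84 × 34.5% = $23,379.90.
Line duty = $17,645.86 + $23,379.90 = $41,025.76.

$41,025.76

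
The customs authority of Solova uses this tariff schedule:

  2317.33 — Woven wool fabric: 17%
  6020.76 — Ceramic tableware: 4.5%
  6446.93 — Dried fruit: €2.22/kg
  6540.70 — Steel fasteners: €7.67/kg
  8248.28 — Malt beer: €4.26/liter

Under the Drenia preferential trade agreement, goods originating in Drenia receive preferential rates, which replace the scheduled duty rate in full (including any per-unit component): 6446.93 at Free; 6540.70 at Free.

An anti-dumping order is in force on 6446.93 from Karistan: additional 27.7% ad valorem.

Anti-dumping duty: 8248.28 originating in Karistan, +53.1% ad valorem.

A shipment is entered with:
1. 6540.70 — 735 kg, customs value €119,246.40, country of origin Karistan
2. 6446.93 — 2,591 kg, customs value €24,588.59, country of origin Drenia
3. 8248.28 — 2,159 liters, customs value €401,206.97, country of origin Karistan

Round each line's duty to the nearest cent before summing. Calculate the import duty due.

Line 1 (6540.70, Karistan, 735 kg, €119,246.40):
Base rate for 6540.70 is €7.67/kg.
6540.70 has an FTA preferential rate, but origin Karistan is not Drenia; base rate stands.
Duty = 735 × €7.67 = €5,637.45.
Line 2 (6446.93, Drenia, 2,591 kg, €24,588.59):
Base rate for 6446.93 is €2.22/kg.
Origin Drenia qualifies under the Solova–Drenia agreement and 6446.93 is covered: preferential rate Free applies instead.
The additional-duty order on 6446.93 targets Karistan, not Drenia; it does not apply.
Duty = €24,588.59 × 0% = €0.00.
Line 3 (8248.28, Karistan, 2,159 liters, €401,206.97):
Base rate for 8248.28 is €4.26/liter.
Additional duty on 8248.28 from Karistan: +53.1% ad valorem. Applied ad valorem rate = 53.1%.
Duty = €401,206.97 × 53.1% + 2,159 × €4.26 = €222,238.24.
Total = €5,637.45 + €0.00 + €222,238.24 = €227,875.69.

€227,875.69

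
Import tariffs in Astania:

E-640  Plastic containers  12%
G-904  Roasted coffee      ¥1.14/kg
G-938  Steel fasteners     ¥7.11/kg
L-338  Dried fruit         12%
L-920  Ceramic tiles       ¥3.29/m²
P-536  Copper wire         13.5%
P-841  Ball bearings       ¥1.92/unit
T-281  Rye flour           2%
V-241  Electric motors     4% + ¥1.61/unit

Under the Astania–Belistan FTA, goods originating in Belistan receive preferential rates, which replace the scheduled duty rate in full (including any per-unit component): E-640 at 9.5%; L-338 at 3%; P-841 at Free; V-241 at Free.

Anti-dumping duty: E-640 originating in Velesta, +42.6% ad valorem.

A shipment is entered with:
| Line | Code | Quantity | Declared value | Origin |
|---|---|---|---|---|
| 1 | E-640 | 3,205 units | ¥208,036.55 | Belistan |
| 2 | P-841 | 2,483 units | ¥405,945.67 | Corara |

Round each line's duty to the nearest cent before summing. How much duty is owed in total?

¥24,530.83

Line 1 (E-640, Belistan, 3,205 units, ¥208,036.55):
Base rate for E-640 is 12%.
Origin Belistan qualifies under the Astania–Belistan agreement and E-640 is covered: preferential rate 9.5% applies instead.
The additional-duty order on E-640 targets Velesta, not Belistan; it does not apply.
Duty = ¥208,036.55 × 9.5% = ¥19,763.47.
Line 2 (P-841, Corara, 2,483 units, ¥405,945.67):
Base rate for P-841 is ¥1.92/unit.
P-841 has an FTA preferential rate, but origin Corara is not Belistan; base rate stands.
Duty = 2,483 × ¥1.92 = ¥4,767.36.
Total = ¥19,763.47 + ¥4,767.36 = ¥24,530.83.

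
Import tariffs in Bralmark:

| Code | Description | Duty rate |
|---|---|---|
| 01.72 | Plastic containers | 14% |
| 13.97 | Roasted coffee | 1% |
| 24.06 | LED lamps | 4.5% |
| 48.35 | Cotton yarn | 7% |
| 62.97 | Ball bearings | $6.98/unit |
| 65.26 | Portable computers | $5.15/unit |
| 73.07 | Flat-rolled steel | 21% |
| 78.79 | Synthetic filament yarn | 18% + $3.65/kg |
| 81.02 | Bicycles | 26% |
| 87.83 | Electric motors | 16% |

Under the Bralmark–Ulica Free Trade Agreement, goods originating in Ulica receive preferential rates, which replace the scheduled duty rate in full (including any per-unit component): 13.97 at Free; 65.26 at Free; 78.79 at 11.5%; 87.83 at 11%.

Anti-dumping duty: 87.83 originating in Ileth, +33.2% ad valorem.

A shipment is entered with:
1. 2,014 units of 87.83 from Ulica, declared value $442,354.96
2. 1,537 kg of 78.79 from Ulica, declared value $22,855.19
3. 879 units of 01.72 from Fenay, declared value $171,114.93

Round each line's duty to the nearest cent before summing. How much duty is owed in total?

$75,243.49

Line 1 (87.83, Ulica, 2,014 units, $442,354.96):
Base rate for 87.83 is 16%.
Origin Ulica qualifies under the Bralmark–Ulica agreement and 87.83 is covered: preferential rate 11% applies instead.
The additional-duty order on 87.83 targets Ileth, not Ulica; it does not apply.
Duty = $442,354.96 × 11% = $48,659.05.
Line 2 (78.79, Ulica, 1,537 kg, $22,855.19):
Base rate for 78.79 is 18% + $3.65/kg.
Origin Ulica qualifies under the Bralmark–Ulica agreement and 78.79 is covered: preferential rate 11.5% applies instead.
Duty = $22,855.19 × 11.5% = $2,628.35.
Line 3 (01.72, Fenay, 879 units, $171,114.93):
Base rate for 01.72 is 14%.
Duty = $171,114.93 × 14% = $23,956.09.
Total = $48,659.05 + $2,628.35 + $23,956.09 = $75,243.49.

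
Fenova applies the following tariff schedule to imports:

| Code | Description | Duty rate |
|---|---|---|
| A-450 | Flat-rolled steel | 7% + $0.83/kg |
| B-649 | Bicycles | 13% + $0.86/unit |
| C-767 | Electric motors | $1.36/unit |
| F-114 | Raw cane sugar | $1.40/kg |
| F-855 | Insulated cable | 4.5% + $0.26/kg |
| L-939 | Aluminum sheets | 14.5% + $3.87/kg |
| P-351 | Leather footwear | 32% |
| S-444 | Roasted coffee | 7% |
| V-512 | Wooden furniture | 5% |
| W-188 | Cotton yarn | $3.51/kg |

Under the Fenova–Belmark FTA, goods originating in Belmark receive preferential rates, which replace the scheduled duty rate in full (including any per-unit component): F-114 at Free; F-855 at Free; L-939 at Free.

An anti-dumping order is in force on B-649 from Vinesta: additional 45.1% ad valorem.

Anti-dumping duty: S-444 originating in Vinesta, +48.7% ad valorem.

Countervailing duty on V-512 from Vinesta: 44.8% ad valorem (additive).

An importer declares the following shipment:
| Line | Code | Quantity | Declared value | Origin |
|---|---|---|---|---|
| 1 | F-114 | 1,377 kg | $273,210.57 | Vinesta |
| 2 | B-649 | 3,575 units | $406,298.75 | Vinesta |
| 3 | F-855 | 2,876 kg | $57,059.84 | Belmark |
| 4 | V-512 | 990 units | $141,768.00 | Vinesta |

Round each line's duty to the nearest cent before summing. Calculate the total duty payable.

$311,662.33

Line 1 (F-114, Vinesta, 1,377 kg, $273,210.57):
Base rate for F-114 is $1.40/kg.
F-114 has an FTA preferential rate, but origin Vinesta is not Belmark; base rate stands.
Duty = 1,377 × $1.40 = $1,927.80.
Line 2 (B-649, Vinesta, 3,575 units, $406,298.75):
Base rate for B-649 is 13% + $0.86/unit.
Additional duty on B-649 from Vinesta: +45.1%. Applied ad valorem rate: 13% + 45.1% = 58.1%.
Duty = $406,298.75 × 58.1% + 3,575 × $0.86 = $239,134.07.
Line 3 (F-855, Belmark, 2,876 kg, $57,059.84):
Base rate for F-855 is 4.5% + $0.26/kg.
Origin Belmark qualifies under the Fenova–Belmark agreement and F-855 is covered: preferential rate Free applies instead.
Duty = $57,059.84 × 0% = $0.00.
Line 4 (V-512, Vinesta, 990 units, $141,768.00):
Base rate for V-512 is 5%.
Additional duty on V-512 from Vinesta: +44.8%. Applied ad valorem rate: 5% + 44.8% = 49.8%.
Duty = $141,768.00 × 49.8% = $70,600.46.
Total = $1,927.80 + $239,134.07 + $0.00 + $70,600.46 = $311,662.33.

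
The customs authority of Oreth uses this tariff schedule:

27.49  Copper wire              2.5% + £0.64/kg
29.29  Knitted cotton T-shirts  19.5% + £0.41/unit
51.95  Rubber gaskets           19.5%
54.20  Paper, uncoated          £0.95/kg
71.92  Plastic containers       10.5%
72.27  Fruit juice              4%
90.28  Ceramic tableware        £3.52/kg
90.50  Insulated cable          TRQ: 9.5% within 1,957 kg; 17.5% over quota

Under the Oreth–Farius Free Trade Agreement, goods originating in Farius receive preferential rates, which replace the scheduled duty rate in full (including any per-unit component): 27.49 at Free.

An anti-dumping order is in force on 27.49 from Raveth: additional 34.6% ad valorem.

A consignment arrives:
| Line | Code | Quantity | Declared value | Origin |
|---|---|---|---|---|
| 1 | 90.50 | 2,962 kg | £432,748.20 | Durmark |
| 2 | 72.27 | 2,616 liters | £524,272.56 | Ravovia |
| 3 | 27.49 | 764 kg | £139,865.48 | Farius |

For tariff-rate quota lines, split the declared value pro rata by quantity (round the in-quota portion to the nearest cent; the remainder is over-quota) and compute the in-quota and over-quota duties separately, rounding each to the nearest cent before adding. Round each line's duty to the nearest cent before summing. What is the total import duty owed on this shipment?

£73,828.42

Line 1 (90.50, Durmark, 2,962 kg, £432,748.20):
Code 90.50 is under a tariff-rate quota (threshold 1,957 kg). In-quota: 1,957 kg at 9.5%; over-quota: 1,005 kg at 17.5%.
Pro-rata value split: in-quota = £432,748.20 × 1,957/2,962 = £285,917.70; over-quota = £432,748.20 − £285,917.70 = £146,830.50.
In-quota duty = £285,917.70 × 9.5% = £27,162.18. Over-quota duty = £146,830.50 × 17.5% = £25,695.34.
Line duty = £27,162.18 + £25,695.34 = £52,857.52.
Line 2 (72.27, Ravovia, 2,616 liters, £524,272.56):
Base rate for 72.27 is 4%.
Duty = £524,272.56 × 4% = £20,970.90.
Line 3 (27.49, Farius, 764 kg, £139,865.48):
Base rate for 27.49 is 2.5% + £0.64/kg.
Origin Farius qualifies under the Oreth–Farius agreement and 27.49 is covered: preferential rate Free applies instead.
The additional-duty order on 27.49 targets Raveth, not Farius; it does not apply.
Duty = £139,865.48 × 0% = £0.00.
Total = £52,857.52 + £20,970.90 + £0.00 = £73,828.42.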